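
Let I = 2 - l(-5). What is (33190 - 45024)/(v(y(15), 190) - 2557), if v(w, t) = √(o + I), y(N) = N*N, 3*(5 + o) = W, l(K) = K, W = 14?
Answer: 90778614/19614727 + 23668*√15/19614727 ≈ 4.6328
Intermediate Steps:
o = -⅓ (o = -5 + (⅓)*14 = -5 + 14/3 = -⅓ ≈ -0.33333)
I = 7 (I = 2 - 1*(-5) = 2 + 5 = 7)
y(N) = N²
v(w, t) = 2*√15/3 (v(w, t) = √(-⅓ + 7) = √(20/3) = 2*√15/3)
(33190 - 45024)/(v(y(15), 190) - 2557) = (33190 - 45024)/(2*√15/3 - 2557) = -11834/(-2557 + 2*√15/3)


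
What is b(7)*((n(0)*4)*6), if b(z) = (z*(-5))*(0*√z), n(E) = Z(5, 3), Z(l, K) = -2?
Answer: 0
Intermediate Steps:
n(E) = -2
b(z) = 0 (b(z) = -5*z*0 = 0)
b(7)*((n(0)*4)*6) = 0*(-2*4*6) = 0*(-8*6) = 0*(-48) = 0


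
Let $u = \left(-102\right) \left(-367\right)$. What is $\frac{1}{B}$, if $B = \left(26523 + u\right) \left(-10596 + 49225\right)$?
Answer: $\frac{1}{2470594953} \approx 4.0476 \cdot 10^{-10}$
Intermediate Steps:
$u = 37434$
$B = 2470594953$ ($B = \left(26523 + 37434\right) \left(-10596 + 49225\right) = 63957 \cdot 38629 = 2470594953$)
$\frac{1}{B} = \frac{1}{2470594953}$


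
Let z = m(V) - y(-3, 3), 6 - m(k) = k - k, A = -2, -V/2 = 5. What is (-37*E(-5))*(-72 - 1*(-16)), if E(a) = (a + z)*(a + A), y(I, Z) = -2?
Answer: -43512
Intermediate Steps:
V = -10 (V = -2*5 = -10)
m(k) = 6 (m(k) = 6 - (k - k) = 6 - 1*0 = 6 + 0 = 6)
z = 8 (z = 6 - 1*(-2) = 6 + 2 = 8)
E(a) = (-2 + a)*(8 + a) (E(a) = (a + 8)*(a - 2) = (8 + a)*(-2 + a) = (-2 + a)*(8 + a))
(-37*E(-5))*(-72 - 1*(-16)) = (-37*(-16 + (-5)² + 6*(-5)))*(-72 - 1*(-16)) = (-37*(-16 + 25 - 30))*(-72 + 16) = -37*(-21)*(-56) = 777*(-56) = -43512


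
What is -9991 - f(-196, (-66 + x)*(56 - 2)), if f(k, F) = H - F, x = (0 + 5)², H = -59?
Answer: -12146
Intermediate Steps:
x = 25 (x = 5² = 25)
f(k, F) = -59 - F
-9991 - f(-196, (-66 + x)*(56 - 2)) = -9991 - (-59 - (-66 + 25)*(56 - 2)) = -9991 - (-59 - (-41)*54) = -9991 - (-59 - 1*(-2214)) = -9991 - (-59 + 2214) = -9991 - 1*2155 = -9991 - 2155 = -12146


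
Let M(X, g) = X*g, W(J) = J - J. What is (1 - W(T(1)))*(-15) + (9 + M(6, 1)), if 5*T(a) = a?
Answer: 0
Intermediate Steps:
T(a) = a/5
W(J) = 0
(1 - W(T(1)))*(-15) + (9 + M(6, 1)) = (1 - 1*0)*(-15) + (9 + 6*1) = (1 + 0)*(-15) + (9 + 6) = 1*(-15) + 15 = -15 + 15 = 0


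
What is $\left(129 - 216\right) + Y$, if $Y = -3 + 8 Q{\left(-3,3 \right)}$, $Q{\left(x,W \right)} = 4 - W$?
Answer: $-82$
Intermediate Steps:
$Y = 5$ ($Y = -3 + 8 \left(4 - 3\right) = -3 + 8 \cdot 1 = -3 + 8 = 5$)
$\left(129 - 216\right) + Y = \left(129 - 216\right) + 5 = -87 + 5 = -82$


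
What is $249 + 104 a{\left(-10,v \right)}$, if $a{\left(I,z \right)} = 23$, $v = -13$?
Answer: $2641$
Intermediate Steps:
$249 + 104 a{\left(-10,v \right)} = 249 + 104 \cdot 23 = 249 + 2392 = 2641$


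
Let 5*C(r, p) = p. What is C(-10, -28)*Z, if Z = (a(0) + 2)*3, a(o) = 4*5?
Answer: -1848/5 ≈ -369.60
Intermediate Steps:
C(r, p) = p/5
a(o) = 20
Z = 66 (Z = (20 + 2)*3 = 22*3 = 66)
C(-10, -28)*Z = ((1/5)*(-28))*66 = -28/5*66 = -1848/5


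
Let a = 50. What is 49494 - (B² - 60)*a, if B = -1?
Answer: 52444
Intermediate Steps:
49494 - (B² - 60)*a = 49494 - ((-1)² - 60)*50 = 49494 - (1 - 60)*50 = 49494 - (-59)*50 = 49494 - 1*(-2950) = 49494 + 2950 = 52444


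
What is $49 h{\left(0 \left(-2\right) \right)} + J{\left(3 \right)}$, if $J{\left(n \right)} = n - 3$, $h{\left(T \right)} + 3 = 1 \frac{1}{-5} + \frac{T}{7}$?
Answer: $- \frac{784}{5} \approx -156.8$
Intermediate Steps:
$h{\left(T \right)} = - \frac{16}{5} + \frac{T}{7}$ ($h{\left(T \right)} = -3 + \left(1 \frac{1}{-5} + \frac{T}{7}\right) = -3 + \left(1 \left(- \frac{1}{5}\right) + T \frac{1}{7}\right) = -3 + \left(- \frac{1}{5} + \frac{T}{7}\right) = - \frac{16}{5} + \frac{T}{7}$)
$J{\left(n \right)} = -3 + n$ ($J{\left(n \right)} = n - 3 = -3 + n$)
$49 h{\left(0 \left(-2\right) \right)} + J{\left(3 \right)} = 49 \left(- \frac{16}{5} + \frac{0 \left(-2\right)}{7}\right) + \left(-3 + 3\right) = 49 \left(- \frac{16}{5} + \frac{1}{7} \cdot 0\right) + 0 = 49 \left(- \frac{16}{5} + 0\right) + 0 = 49 \left(- \frac{16}{5}\right) + 0 = - \frac{784}{5} + 0 = - \frac{784}{5}$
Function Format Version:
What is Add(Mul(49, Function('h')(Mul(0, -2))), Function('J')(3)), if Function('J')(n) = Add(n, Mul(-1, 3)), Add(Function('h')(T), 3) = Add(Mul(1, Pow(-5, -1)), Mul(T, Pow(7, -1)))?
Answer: Rational(-784, 5) ≈ -156.80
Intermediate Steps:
Function('h')(T) = Add(Rational(-16, 5), Mul(Rational(1, 7), T)) (Function('h')(T) = Add(-3, Add(Mul(1, Pow(-5, -1)), Mul(T, Pow(7, -1)))) = Add(-3, Add(Mul(1, Rational(-1, 5)), Mul(T, Rational(1, 7)))) = Add(-3, Add(Rational(-1, 5), Mul(Rational(1, 7), T))) = Add(Rational(-16, 5), Mul(Rational(1, 7), T)))
Function('J')(n) = Add(-3, n) (Function('J')(n) = Add(n, -3) = Add(-3, n))
Add(Mul(49, Function('h')(Mul(0, -2))), Function('J')(3)) = Add(Mul(49, Add(Rational(-16, 5), Mul(Rational(1, 7), Mul(0, -2)))), Add(-3, 3)) = Add(Mul(49, Add(Rational(-16, 5), Mul(Rational(1, 7), 0))), 0) = Add(Mul(49, Add(Rational(-16, 5), 0)), 0) = Add(Mul(49, Rational(-16, 5)), 0) = Add(Rational(-784, 5), 0) = Rational(-784, 5)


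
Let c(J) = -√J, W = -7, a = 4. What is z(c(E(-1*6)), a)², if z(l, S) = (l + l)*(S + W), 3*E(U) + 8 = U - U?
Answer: -96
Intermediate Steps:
E(U) = -8/3 (E(U) = -8/3 + (U - U)/3 = -8/3 + (⅓)*0 = -8/3 + 0 = -8/3)
z(l, S) = 2*l*(-7 + S) (z(l, S) = (l + l)*(S - 7) = (2*l)*(-7 + S) = 2*l*(-7 + S))
z(c(E(-1*6)), a)² = (2*(-√(-8/3))*(-7 + 4))² = (2*(-2*I*√6/3)*(-3))² = (4*I*√6)² = -96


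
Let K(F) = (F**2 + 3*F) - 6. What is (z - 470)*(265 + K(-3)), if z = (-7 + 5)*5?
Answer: -124320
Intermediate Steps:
K(F) = -6 + F**2 + 3*F
z = -10 (z = -2*5 = -10)
(z - 470)*(265 + K(-3)) = (-10 - 470)*(265 + (-6 + (-3)**2 + 3*(-3))) = -480*(265 + (-6 + 9 - 9)) = -480*(265 - 6) = -480*259 = -124320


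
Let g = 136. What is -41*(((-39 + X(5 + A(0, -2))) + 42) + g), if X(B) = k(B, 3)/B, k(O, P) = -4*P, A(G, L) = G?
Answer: -28003/5 ≈ -5600.6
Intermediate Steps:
X(B) = -12/B (X(B) = (-4*3)/B = -12/B)
-41*(((-39 + X(5 + A(0, -2))) + 42) + g) = -41*(((-39 - 12/(5 + 0)) + 42) + 136) = -41*(((-39 - 12/5) + 42) + 136) = -41*((-207/5 + 42) + 136) = -41*(3/5 + 136) = -41*683/5 = -28003/5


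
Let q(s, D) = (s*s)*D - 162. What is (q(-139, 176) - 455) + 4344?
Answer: 3404223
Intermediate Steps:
q(s, D) = -162 + D*s² (q(s, D) = s²*D - 162 = D*s² - 162 = -162 + D*s²)
(q(-139, 176) - 455) + 4344 = ((-162 + 176*(-139)²) - 455) + 4344 = ((-162 + 176*19321) - 455) + 4344 = ((-162 + 3400496) - 455) + 4344 = (3400334 - 455) + 4344 = 3399879 + 4344 = 3404223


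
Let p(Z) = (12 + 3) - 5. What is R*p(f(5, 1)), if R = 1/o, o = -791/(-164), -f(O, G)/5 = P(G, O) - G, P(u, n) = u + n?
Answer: 1640/791 ≈ 2.0733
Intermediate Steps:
P(u, n) = n + u
f(O, G) = -5*O (f(O, G) = -5*((O + G) - G) = -5*((G + O) - G) = -5*O)
o = 791/164 (o = -791*(-1/164) = 791/164 ≈ 4.8232)
p(Z) = 10 (p(Z) = 15 - 5 = 10)
R = 164/791 (R = 1/(791/164) = 164/791 ≈ 0.20733)
R*p(f(5, 1)) = (164/791)*10 = 1640/791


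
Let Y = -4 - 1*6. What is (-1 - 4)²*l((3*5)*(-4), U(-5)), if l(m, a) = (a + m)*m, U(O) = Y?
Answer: 105000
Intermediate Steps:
Y = -10 (Y = -4 - 6 = -10)
U(O) = -10
l(m, a) = m*(a + m)
(-1 - 4)²*l((3*5)*(-4), U(-5)) = (-1 - 4)²*(((3*5)*(-4))*(-10 + (3*5)*(-4))) = (-5)²*((15*(-4))*(-10 + 15*(-4))) = 25*(-60*(-10 - 60)) = 25*(-60*(-70)) = 25*4200 = 105000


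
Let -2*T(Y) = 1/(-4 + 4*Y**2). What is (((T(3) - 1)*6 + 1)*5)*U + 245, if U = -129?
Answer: 112975/32 ≈ 3530.5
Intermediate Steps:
T(Y) = -1/(2*(-4 + 4*Y**2))
(((T(3) - 1)*6 + 1)*5)*U + 245 = (((-1/(-8 + 8*3**2) - 1)*6 + 1)*5)*(-129) + 245 = (((-1/(-8 + 8*9) - 1)*6 + 1)*5)*(-129) + 245 = (((-1/(-8 + 72) - 1)*6 + 1)*5)*(-129) + 245 = (((-1/64 - 1)*6 + 1)*5)*(-129) + 245 = ((-65/64*6 + 1)*5)*(-129) + 245 = ((-195/32 + 1)*5)*(-129) + 245 = -163/32*5*(-129) + 245 = -815/32*(-129) + 245 = 105135/32 + 245 = 112975/32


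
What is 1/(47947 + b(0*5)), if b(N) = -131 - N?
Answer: 1/47816 ≈ 2.0913e-5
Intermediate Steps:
1/(47947 + b(0*5)) = 1/(47947 + (-131 - 0*5)) = 1/(47947 + (-131 - 1*0)) = 1/(47947 + (-131 + 0)) = 1/(47947 - 131) = 1/47816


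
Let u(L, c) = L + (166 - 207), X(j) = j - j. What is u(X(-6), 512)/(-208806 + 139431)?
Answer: 41/69375 ≈ 0.00059099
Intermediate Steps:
X(j) = 0
u(L, c) = -41 + L (u(L, c) = L - 41 = -41 + L)
u(X(-6), 512)/(-208806 + 139431) = (-41 + 0)/(-208806 + 139431) = -41/(-69375) = -41*(-1/69375) = 41/69375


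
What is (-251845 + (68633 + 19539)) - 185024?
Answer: -348697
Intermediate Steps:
(-251845 + (68633 + 19539)) - 185024 = (-251845 + 88172) - 185024 = -163673 - 185024 = -348697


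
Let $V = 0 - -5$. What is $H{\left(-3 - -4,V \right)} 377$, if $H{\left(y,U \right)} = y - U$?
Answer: $-1508$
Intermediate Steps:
$V = 5$ ($V = 0 + 5 = 5$)
$H{\left(-3 - -4,V \right)} 377 = \left(\left(-3 - -4\right) - 5\right) 377 = \left(\left(-3 + 4\right) - 5\right) 377 = \left(1 - 5\right) 377 = \left(-4\right) 377 = -1508$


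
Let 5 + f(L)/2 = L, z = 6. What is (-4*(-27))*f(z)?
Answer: 216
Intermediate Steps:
f(L) = -10 + 2*L
(-4*(-27))*f(z) = (-4*(-27))*(-10 + 2*6) = 108*(-10 + 12) = 108*2 = 216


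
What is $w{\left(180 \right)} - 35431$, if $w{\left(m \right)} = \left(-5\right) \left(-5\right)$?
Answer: $-35406$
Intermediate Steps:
$w{\left(m \right)} = 25$
$w{\left(180 \right)} - 35431 = 25 - 35431 = -35406$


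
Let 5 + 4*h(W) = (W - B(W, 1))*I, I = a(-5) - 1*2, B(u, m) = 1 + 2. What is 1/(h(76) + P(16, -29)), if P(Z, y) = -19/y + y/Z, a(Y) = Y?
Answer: -464/60393 ≈ -0.0076830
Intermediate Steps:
B(u, m) = 3
I = -7 (I = -5 - 1*2 = -5 - 2 = -7)
h(W) = 4 - 7*W/4 (h(W) = -5/4 + ((W - 1*3)*(-7))/4 = -5/4 + ((W - 3)*(-7))/4 = -5/4 + ((-3 + W)*(-7))/4 = -5/4 + (21 - 7*W)/4 = -5/4 + (21/4 - 7*W/4) = 4 - 7*W/4)
1/(h(76) + P(16, -29)) = 1/((4 - 7/4*76) + (-19/(-29) - 29/16)) = 1/((4 - 133) + (-19*(-1/29) - 29*1/16)) = 1/(-129 + (19/29 - 29/16)) = 1/(-129 - 537/464) = 1/(-60393/464) = -464/60393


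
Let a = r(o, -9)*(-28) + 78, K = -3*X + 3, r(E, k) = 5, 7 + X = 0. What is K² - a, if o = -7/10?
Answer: 638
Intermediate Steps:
X = -7 (X = -7 + 0 = -7)
o = -7/10 (o = -7*⅒ = -7/10 ≈ -0.70000)
K = 24 (K = -3*(-7) + 3 = 21 + 3 = 24)
a = -62 (a = 5*(-28) + 78 = -140 + 78 = -62)
K² - a = 24² - 1*(-62) = 576 + 62 = 638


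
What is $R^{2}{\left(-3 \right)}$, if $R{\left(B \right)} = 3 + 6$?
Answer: $81$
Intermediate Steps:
$R{\left(B \right)} = 9$
$R^{2}{\left(-3 \right)} = 9^{2} = 81$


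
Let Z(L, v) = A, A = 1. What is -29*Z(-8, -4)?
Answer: -29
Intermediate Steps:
Z(L, v) = 1
-29*Z(-8, -4) = -29*1 = -29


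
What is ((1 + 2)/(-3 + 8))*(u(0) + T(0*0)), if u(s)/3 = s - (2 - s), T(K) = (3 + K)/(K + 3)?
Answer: -3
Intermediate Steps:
T(K) = 1 (T(K) = (3 + K)/(3 + K) = 1)
u(s) = -6 + 6*s (u(s) = 3*(s - (2 - s)) = 3*(s + (-2 + s)) = 3*(-2 + 2*s) = -6 + 6*s)
((1 + 2)/(-3 + 8))*(u(0) + T(0*0)) = ((1 + 2)/(-3 + 8))*((-6 + 6*0) + 1) = (3/5)*((-6 + 0) + 1) = (3*(1/5))*(-6 + 1) = (3/5)*(-5) = -3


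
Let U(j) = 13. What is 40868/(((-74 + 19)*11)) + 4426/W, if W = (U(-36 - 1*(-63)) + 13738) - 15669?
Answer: -40531277/580195 ≈ -69.858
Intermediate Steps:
W = -1918 (W = (13 + 13738) - 15669 = 13751 - 15669 = -1918)
40868/(((-74 + 19)*11)) + 4426/W = 40868/(((-74 + 19)*11)) + 4426/(-1918) = 40868/((-55*11)) + 4426*(-1/1918) = 40868/(-605) - 2213/959 = 40868*(-1/605) - 2213/959 = -40868/605 - 2213/959 = -40531277/580195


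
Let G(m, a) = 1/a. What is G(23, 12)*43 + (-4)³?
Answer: -725/12 ≈ -60.417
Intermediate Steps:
G(23, 12)*43 + (-4)³ = 43/12 + (-4)³ = (1/12)*43 - 64 = 43/12 - 64 = -725/12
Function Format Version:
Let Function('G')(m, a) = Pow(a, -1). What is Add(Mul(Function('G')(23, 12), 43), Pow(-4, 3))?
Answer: Rational(-725, 12) ≈ -60.417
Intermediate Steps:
Add(Mul(Function('G')(23, 12), 43), Pow(-4, 3)) = Add(Mul(Pow(12, -1), 43), Pow(-4, 3)) = Add(Mul(Rational(1, 12), 43), -64) = Add(Rational(43, 12), -64) = Rational(-725, 12)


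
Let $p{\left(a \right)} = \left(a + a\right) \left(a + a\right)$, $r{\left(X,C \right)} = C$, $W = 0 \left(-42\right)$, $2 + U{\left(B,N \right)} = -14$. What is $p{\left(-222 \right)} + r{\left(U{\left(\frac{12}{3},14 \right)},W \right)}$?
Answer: $197136$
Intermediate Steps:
$U{\left(B,N \right)} = -16$ ($U{\left(B,N \right)} = -2 - 14 = -16$)
$W = 0$
$p{\left(a \right)} = 4 a^{2}$ ($p{\left(a \right)} = 2 a 2 a = 4 a^{2}$)
$p{\left(-222 \right)} + r{\left(U{\left(\frac{12}{3},14 \right)},W \right)} = 4 \left(-222\right)^{2} + 0 = 4 \cdot 49284 + 0 = 197136 + 0 = 197136$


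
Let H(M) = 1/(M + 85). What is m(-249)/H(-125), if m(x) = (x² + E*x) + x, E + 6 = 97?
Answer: -1563720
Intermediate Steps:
E = 91 (E = -6 + 97 = 91)
H(M) = 1/(85 + M)
m(x) = x² + 92*x (m(x) = (x² + 91*x) + x = x² + 92*x)
m(-249)/H(-125) = (-249*(92 - 249))/(1/(85 - 125)) = (-249*(-157))/(1/(-40)) = 39093/(-1/40) = 39093*(-40) = -1563720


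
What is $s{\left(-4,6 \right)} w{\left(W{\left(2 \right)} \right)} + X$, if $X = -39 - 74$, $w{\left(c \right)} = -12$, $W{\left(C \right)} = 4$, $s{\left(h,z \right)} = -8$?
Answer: $-17$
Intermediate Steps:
$X = -113$ ($X = -39 - 74 = -113$)
$s{\left(-4,6 \right)} w{\left(W{\left(2 \right)} \right)} + X = \left(-8\right) \left(-12\right) - 113 = 96 - 113 = -17$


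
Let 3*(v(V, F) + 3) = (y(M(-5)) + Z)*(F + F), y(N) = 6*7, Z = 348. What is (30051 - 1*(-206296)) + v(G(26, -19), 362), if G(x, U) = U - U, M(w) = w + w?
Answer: 330464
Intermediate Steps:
M(w) = 2*w
G(x, U) = 0
y(N) = 42
v(V, F) = -3 + 260*F (v(V, F) = -3 + ((42 + 348)*(F + F))/3 = -3 + (390*(2*F))/3 = -3 + (780*F)/3 = -3 + 260*F)
(30051 - 1*(-206296)) + v(G(26, -19), 362) = (30051 - 1*(-206296)) + (-3 + 260*362) = (30051 + 206296) + (-3 + 94120) = 236347 + 94117 = 330464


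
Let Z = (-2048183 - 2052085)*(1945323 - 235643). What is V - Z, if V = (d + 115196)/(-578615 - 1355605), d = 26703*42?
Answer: 6779582485910828039/967110 ≈ 7.0101e+12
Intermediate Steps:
d = 1121526
Z = -7010146194240 (Z = -4100268*1709680 = -7010146194240)
V = -618361/967110 (V = (1121526 + 115196)/(-578615 - 1355605) = 1236722/(-1934220) = 1236722*(-1/1934220) = -618361/967110 ≈ -0.63939)
V - Z = -618361/967110 - 1*(-7010146194240) = -618361/967110 + 7010146194240 = 6779582485910828039/967110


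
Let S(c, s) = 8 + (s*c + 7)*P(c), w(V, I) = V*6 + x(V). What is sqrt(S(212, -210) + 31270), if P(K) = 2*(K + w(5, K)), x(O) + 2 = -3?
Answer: 6*I*sqrt(585219) ≈ 4590.0*I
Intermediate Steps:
x(O) = -5 (x(O) = -2 - 3 = -5)
w(V, I) = -5 + 6*V (w(V, I) = V*6 - 5 = 6*V - 5 = -5 + 6*V)
P(K) = 50 + 2*K (P(K) = 2*(K + (-5 + 6*5)) = 2*(K + (-5 + 30)) = 2*(K + 25) = 2*(25 + K) = 50 + 2*K)
S(c, s) = 8 + (7 + c*s)*(50 + 2*c) (S(c, s) = 8 + (s*c + 7)*(50 + 2*c) = 8 + (c*s + 7)*(50 + 2*c) = 8 + (7 + c*s)*(50 + 2*c))
sqrt(S(212, -210) + 31270) = sqrt((358 + 14*212 + 2*212*(-210)*(25 + 212)) + 31270) = sqrt((358 + 2968 + 2*212*(-210)*237) + 31270) = sqrt((358 + 2968 - 21102480) + 31270) = sqrt(-21099154 + 31270) = sqrt(-21067884) = 6*I*sqrt(585219)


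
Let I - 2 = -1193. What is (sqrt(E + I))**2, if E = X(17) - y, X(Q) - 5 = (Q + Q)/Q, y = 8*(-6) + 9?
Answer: -1145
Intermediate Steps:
I = -1191 (I = 2 - 1193 = -1191)
y = -39 (y = -48 + 9 = -39)
X(Q) = 7 (X(Q) = 5 + (Q + Q)/Q = 5 + (2*Q)/Q = 5 + 2 = 7)
E = 46 (E = 7 - 1*(-39) = 7 + 39 = 46)
(sqrt(E + I))**2 = (sqrt(46 - 1191))**2 = (sqrt(-1145))**2 = (I*sqrt(1145))**2 = -1145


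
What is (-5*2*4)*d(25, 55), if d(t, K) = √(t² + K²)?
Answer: -200*√146 ≈ -2416.6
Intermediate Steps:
d(t, K) = √(K² + t²)
(-5*2*4)*d(25, 55) = (-5*2*4)*√(55² + 25²) = (-10*4)*√(3025 + 625) = -200*√146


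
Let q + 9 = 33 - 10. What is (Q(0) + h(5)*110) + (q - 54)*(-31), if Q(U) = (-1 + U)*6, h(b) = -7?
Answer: 464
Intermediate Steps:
Q(U) = -6 + 6*U
q = 14 (q = -9 + (33 - 10) = -9 + 23 = 14)
(Q(0) + h(5)*110) + (q - 54)*(-31) = ((-6 + 6*0) - 7*110) + (14 - 54)*(-31) = ((-6 + 0) - 770) - 40*(-31) = (-6 - 770) + 1240 = -776 + 1240 = 464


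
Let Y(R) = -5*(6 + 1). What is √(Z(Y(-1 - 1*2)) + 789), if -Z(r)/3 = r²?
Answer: I*√2886 ≈ 53.721*I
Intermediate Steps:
Y(R) = -35 (Y(R) = -5*7 = -35)
Z(r) = -3*r²
√(Z(Y(-1 - 1*2)) + 789) = √(-3*(-35)² + 789) = √(-3*1225 + 789) = √(-3675 + 789) = √(-2886) = I*√2886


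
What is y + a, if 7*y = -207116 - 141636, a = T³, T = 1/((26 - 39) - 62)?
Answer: -147129750007/2953125 ≈ -49822.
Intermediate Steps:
T = -1/75 (T = 1/(-13 - 62) = 1/(-75) = -1/75 ≈ -0.013333)
a = -1/421875 (a = (-1/75)³ = -1/421875 ≈ -2.3704e-6)
y = -348752/7 (y = (-207116 - 141636)/7 = (⅐)*(-348752) = -348752/7 ≈ -49822.)
y + a = -348752/7 - 1/421875 = -147129750007/2953125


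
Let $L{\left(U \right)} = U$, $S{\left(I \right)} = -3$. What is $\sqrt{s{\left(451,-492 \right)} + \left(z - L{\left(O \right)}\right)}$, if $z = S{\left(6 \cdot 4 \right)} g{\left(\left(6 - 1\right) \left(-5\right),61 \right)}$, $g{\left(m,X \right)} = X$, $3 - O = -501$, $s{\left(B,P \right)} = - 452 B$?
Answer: $i \sqrt{204539} \approx 452.26 i$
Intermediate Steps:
$O = 504$ ($O = 3 - -501 = 3 + 501 = 504$)
$z = -183$ ($z = \left(-3\right) 61 = -183$)
$\sqrt{s{\left(451,-492 \right)} + \left(z - L{\left(O \right)}\right)} = \sqrt{\left(-452\right) 451 - 687} = \sqrt{-203852 - 687} = \sqrt{-204539} = i \sqrt{204539}$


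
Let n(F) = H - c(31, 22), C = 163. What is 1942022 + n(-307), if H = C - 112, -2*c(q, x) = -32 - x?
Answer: 1942046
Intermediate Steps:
c(q, x) = 16 + x/2 (c(q, x) = -(-32 - x)/2 = 16 + x/2)
H = 51 (H = 163 - 112 = 51)
n(F) = 24 (n(F) = 51 - (16 + (½)*22) = 51 - (16 + 11) = 51 - 1*27 = 51 - 27 = 24)
1942022 + n(-307) = 1942022 + 24 = 1942046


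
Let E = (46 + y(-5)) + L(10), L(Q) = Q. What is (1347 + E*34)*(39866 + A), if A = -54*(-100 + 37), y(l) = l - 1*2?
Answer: 130366484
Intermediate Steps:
y(l) = -2 + l (y(l) = l - 2 = -2 + l)
A = 3402 (A = -54*(-63) = 3402)
E = 49 (E = (46 + (-2 - 5)) + 10 = (46 - 7) + 10 = 39 + 10 = 49)
(1347 + E*34)*(39866 + A) = (1347 + 49*34)*(39866 + 3402) = (1347 + 1666)*43268 = 3013*43268 = 130366484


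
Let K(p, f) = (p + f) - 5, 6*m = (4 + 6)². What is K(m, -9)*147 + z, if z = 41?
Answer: 433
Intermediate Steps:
m = 50/3 (m = (4 + 6)²/6 = (⅙)*10² = (⅙)*100 = 50/3 ≈ 16.667)
K(p, f) = -5 + f + p (K(p, f) = (f + p) - 5 = -5 + f + p)
K(m, -9)*147 + z = (-5 - 9 + 50/3)*147 + 41 = (8/3)*147 + 41 = 392 + 41 = 433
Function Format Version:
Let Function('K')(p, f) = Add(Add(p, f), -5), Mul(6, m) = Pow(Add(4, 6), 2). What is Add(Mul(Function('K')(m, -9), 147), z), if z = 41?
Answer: 433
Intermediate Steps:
m = Rational(50, 3) (m = Mul(Rational(1, 6), Pow(Add(4, 6), 2)) = Mul(Rational(1, 6), Pow(10, 2)) = Mul(Rational(1, 6), 100) = Rational(50, 3) ≈ 16.667)
Function('K')(p, f) = Add(-5, f, p) (Function('K')(p, f) = Add(Add(f, p), -5) = Add(-5, f, p))
Add(Mul(Function('K')(m, -9), 147), z) = Add(Mul(Add(-5, -9, Rational(50, 3)), 147), 41) = Add(Mul(Rational(8, 3), 147), 41) = Add(392, 41) = 433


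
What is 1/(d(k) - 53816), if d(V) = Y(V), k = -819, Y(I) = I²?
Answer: 1/616945 ≈ 1.6209e-6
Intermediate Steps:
d(V) = V²
1/(d(k) - 53816) = 1/((-819)² - 53816) = 1/(670761 - 53816) = 1/616945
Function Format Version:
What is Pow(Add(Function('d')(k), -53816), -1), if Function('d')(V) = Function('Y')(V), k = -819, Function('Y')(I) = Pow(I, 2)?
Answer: Rational(1, 616945) ≈ 1.6209e-6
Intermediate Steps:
Function('d')(V) = Pow(V, 2)
Pow(Add(Function('d')(k), -53816), -1) = Pow(Add(Pow(-819, 2), -53816), -1) = Pow(Add(670761, -53816), -1) = Pow(616945, -1) = Rational(1, 616945)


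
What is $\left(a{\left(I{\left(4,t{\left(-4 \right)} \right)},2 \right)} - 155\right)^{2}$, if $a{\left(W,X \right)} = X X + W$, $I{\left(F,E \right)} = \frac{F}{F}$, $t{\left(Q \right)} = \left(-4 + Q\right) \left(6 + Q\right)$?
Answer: $22500$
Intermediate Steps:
$I{\left(F,E \right)} = 1$
$a{\left(W,X \right)} = W + X^{2}$ ($a{\left(W,X \right)} = X^{2} + W = W + X^{2}$)
$\left(a{\left(I{\left(4,t{\left(-4 \right)} \right)},2 \right)} - 155\right)^{2} = \left(\left(1 + 2^{2}\right) - 155\right)^{2} = \left(\left(1 + 4\right) - 155\right)^{2} = \left(5 - 155\right)^{2} = \left(-150\right)^{2} = 22500$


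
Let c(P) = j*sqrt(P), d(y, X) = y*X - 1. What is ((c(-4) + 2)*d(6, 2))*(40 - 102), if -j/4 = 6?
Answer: -1364 + 32736*I ≈ -1364.0 + 32736.0*I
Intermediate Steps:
j = -24 (j = -4*6 = -24)
d(y, X) = -1 + X*y (d(y, X) = X*y - 1 = -1 + X*y)
c(P) = -24*sqrt(P)
((c(-4) + 2)*d(6, 2))*(40 - 102) = ((-48*I + 2)*(-1 + 2*6))*(40 - 102) = ((-48*I + 2)*(-1 + 12))*(-62) = ((-48*I + 2)*11)*(-62) = ((2 - 48*I)*11)*(-62) = (22 - 528*I)*(-62) = -1364 + 32736*I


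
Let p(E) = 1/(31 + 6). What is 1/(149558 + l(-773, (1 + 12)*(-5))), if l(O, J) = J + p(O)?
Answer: 37/5531242 ≈ 6.6893e-6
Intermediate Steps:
p(E) = 1/37
l(O, J) = 1/37 + J (l(O, J) = J + 1/37 = 1/37 + J)
1/(149558 + l(-773, (1 + 12)*(-5))) = 1/(149558 + (1/37 + (1 + 12)*(-5))) = 1/(149558 + (1/37 + 13*(-5))) = 1/(149558 + (1/37 - 65)) = 1/(149558 - 2404/37) = 1/(5531242/37) = 37/5531242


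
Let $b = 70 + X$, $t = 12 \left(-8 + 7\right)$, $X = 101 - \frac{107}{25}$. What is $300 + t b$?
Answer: $- \frac{42516}{25} \approx -1700.6$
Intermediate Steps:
$X = \frac{2418}{25}$ ($X = 101 - 107 \cdot \frac{1}{25} = 101 - \frac{107}{25} = \frac{2418}{25} \approx 96.72$)
$t = -12$ ($t = 12 \left(-1\right) = -12$)
$b = \frac{4168}{25}$ ($b = 70 + \frac{2418}{25} = \frac{4168}{25} \approx 166.72$)
$300 + t b = 300 - \frac{50016}{25} = - \frac{42516}{25}$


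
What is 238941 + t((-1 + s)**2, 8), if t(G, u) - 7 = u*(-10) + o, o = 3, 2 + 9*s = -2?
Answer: 238871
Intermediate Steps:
s = -4/9 (s = -2/9 + (1/9)*(-2) = -2/9 - 2/9 = -4/9 ≈ -0.44444)
t(G, u) = 10 - 10*u (t(G, u) = 7 + (u*(-10) + 3) = 7 + (-10*u + 3) = 7 + (3 - 10*u) = 10 - 10*u)
238941 + t((-1 + s)**2, 8) = 238941 + (10 - 10*8) = 238941 + (10 - 80) = 238941 - 70 = 238871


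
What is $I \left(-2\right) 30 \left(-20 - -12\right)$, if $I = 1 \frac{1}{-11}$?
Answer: $- \frac{480}{11} \approx -43.636$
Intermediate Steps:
$I = - \frac{1}{11}$ ($I = 1 \left(- \frac{1}{11}\right) = - \frac{1}{11} \approx -0.090909$)
$I \left(-2\right) 30 \left(-20 - -12\right) = \left(- \frac{1}{11}\right) \left(-2\right) 30 \left(-20 - -12\right) = \frac{2}{11} \cdot 30 \left(-20 + 12\right) = \frac{60}{11} \left(-8\right) = - \frac{480}{11}$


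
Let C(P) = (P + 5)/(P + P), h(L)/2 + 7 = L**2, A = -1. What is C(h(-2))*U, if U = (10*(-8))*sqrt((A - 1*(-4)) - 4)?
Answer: -20*I/3 ≈ -6.6667*I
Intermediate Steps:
h(L) = -14 + 2*L**2
C(P) = (5 + P)/(2*P) (C(P) = (5 + P)/((2*P)) = (5 + P)*(1/(2*P)) = (5 + P)/(2*P))
U = -80*I (U = (10*(-8))*sqrt((-1 - 1*(-4)) - 4) = -80*sqrt((-1 + 4) - 4) = -80*sqrt(3 - 4) = -80*I ≈ -80.0*I)
C(h(-2))*U = ((5 + (-14 + 2*(-2)**2))/(2*(-14 + 2*(-2)**2)))*(-80*I) = ((5 + (-14 + 2*4))/(2*(-14 + 2*4)))*(-80*I) = ((5 + (-14 + 8))/(2*(-14 + 8)))*(-80*I) = ((1/2)*(5 - 6)/(-6))*(-80*I) = ((1/2)*(-1/6)*(-1))*(-80*I) = (-80*I)/12 = -20*I/3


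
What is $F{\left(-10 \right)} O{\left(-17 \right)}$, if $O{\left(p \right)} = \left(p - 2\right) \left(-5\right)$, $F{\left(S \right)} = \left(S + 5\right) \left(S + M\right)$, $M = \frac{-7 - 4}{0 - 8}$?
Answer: $\frac{32775}{8} \approx 4096.9$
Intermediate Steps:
$M = \frac{11}{8}$ ($M = - \frac{11}{-8} = \left(-11\right) \left(- \frac{1}{8}\right) = \frac{11}{8} \approx 1.375$)
$F{\left(S \right)} = \left(5 + S\right) \left(\frac{11}{8} + S\right)$ ($F{\left(S \right)} = \left(S + 5\right) \left(S + \frac{11}{8}\right) = \left(5 + S\right) \left(\frac{11}{8} + S\right)$)
$O{\left(p \right)} = 10 - 5 p$ ($O{\left(p \right)} = \left(-2 + p\right) \left(-5\right) = 10 - 5 p$)
$F{\left(-10 \right)} O{\left(-17 \right)} = \left(\frac{55}{8} + \left(-10\right)^{2} + \frac{51}{8} \left(-10\right)\right) \left(10 - -85\right) = \left(\frac{55}{8} + 100 - \frac{255}{4}\right) \left(10 + 85\right) = \frac{345}{8} \cdot 95 = \frac{32775}{8}$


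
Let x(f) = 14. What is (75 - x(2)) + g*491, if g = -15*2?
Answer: -14669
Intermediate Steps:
g = -30
(75 - x(2)) + g*491 = (75 - 1*14) - 30*491 = (75 - 14) - 14730 = 61 - 14730 = -14669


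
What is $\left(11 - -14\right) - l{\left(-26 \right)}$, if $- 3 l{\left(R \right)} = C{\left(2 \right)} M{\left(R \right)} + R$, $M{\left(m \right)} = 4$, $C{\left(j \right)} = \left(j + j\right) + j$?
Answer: $\frac{73}{3} \approx 24.333$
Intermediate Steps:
$C{\left(j \right)} = 3 j$ ($C{\left(j \right)} = 2 j + j = 3 j$)
$l{\left(R \right)} = -8 - \frac{R}{3}$ ($l{\left(R \right)} = - \frac{3 \cdot 2 \cdot 4 + R}{3} = - \frac{6 \cdot 4 + R}{3} = - \frac{24 + R}{3} = -8 - \frac{R}{3}$)
$\left(11 - -14\right) - l{\left(-26 \right)} = \left(11 - -14\right) - \left(-8 - - \frac{26}{3}\right) = \left(11 + 14\right) - \left(-8 + \frac{26}{3}\right) = 25 - \frac{2}{3} = \frac{73}{3}$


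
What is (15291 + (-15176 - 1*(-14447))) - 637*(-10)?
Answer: 20932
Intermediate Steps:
(15291 + (-15176 - 1*(-14447))) - 637*(-10) = (15291 + (-15176 + 14447)) + 6370 = (15291 - 729) + 6370 = 14562 + 6370 = 20932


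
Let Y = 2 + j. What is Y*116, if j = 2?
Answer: 464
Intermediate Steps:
Y = 4 (Y = 2 + 2 = 4)
Y*116 = 4*116 = 464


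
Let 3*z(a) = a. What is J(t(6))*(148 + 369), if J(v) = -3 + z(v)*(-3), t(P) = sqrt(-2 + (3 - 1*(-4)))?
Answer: -1551 - 517*sqrt(5) ≈ -2707.0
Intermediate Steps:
z(a) = a/3
t(P) = sqrt(5) (t(P) = sqrt(-2 + (3 + 4)) = sqrt(-2 + 7) = sqrt(5))
J(v) = -3 - v (J(v) = -3 + (v/3)*(-3) = -3 - v)
J(t(6))*(148 + 369) = (-3 - sqrt(5))*(148 + 369) = (-3 - sqrt(5))*517 = -1551 - 517*sqrt(5)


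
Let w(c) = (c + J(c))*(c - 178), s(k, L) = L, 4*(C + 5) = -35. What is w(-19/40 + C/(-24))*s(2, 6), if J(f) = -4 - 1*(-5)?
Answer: -45002111/38400 ≈ -1171.9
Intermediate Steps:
C = -55/4 (C = -5 + (¼)*(-35) = -5 - 35/4 = -55/4 ≈ -13.750)
J(f) = 1 (J(f) = -4 + 5 = 1)
w(c) = (1 + c)*(-178 + c) (w(c) = (c + 1)*(c - 178) = (1 + c)*(-178 + c))
w(-19/40 + C/(-24))*s(2, 6) = (-178 + (-19/40 - 55/4/(-24))² - 177*(-19/40 - 55/4/(-24)))*6 = (-178 + (-19*1/40 - 55/4*(-1/24))² - 177*(-19*1/40 - 55/4*(-1/24)))*6 = (-178 + (-19/40 + 55/96)² - 177*(-19/40 + 55/96))*6 = (-178 + (47/480)² - 177*47/480)*6 = (-178 + 2209/230400 - 2773/160)*6 = -45002111/230400*6 = -45002111/38400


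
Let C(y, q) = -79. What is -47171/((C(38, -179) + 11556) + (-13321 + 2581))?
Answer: -47171/737 ≈ -64.004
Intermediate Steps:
-47171/((C(38, -179) + 11556) + (-13321 + 2581)) = -47171/((-79 + 11556) + (-13321 + 2581)) = -47171/(11477 - 10740) = -47171/737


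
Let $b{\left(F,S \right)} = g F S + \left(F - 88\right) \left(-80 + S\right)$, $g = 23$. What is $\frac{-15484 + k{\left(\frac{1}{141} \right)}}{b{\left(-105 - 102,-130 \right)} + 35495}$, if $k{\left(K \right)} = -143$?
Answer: $- \frac{15627}{716375} \approx -0.021814$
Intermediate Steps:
$b{\left(F,S \right)} = \left(-88 + F\right) \left(-80 + S\right) + 23 F S$ ($b{\left(F,S \right)} = 23 F S + \left(F - 88\right) \left(-80 + S\right) = 23 F S + \left(-88 + F\right) \left(-80 + S\right) = \left(-88 + F\right) \left(-80 + S\right) + 23 F S$)
$\frac{-15484 + k{\left(\frac{1}{141} \right)}}{b{\left(-105 - 102,-130 \right)} + 35495} = \frac{-15484 - 143}{\left(7040 - -11440 - 80 \left(-105 - 102\right) + 24 \left(-105 - 102\right) \left(-130\right)\right) + 35495} = - \frac{15627}{\left(7040 + 11440 - -16560 + 24 \left(-207\right) \left(-130\right)\right) + 35495} = - \frac{15627}{\left(7040 + 11440 + 16560 + 645840\right) + 35495} = - \frac{15627}{680880 + 35495} = - \frac{15627}{716375}$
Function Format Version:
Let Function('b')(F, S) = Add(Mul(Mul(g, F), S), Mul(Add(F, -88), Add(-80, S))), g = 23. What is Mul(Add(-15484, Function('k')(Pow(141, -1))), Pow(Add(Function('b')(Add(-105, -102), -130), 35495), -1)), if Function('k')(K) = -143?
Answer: Rational(-15627, 716375) ≈ -0.021814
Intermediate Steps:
Function('b')(F, S) = Add(Mul(Add(-88, F), Add(-80, S)), Mul(23, F, S)) (Function('b')(F, S) = Add(Mul(Mul(23, F), S), Mul(Add(F, -88), Add(-80, S))) = Add(Mul(23, F, S), Mul(Add(-88, F), Add(-80, S))) = Add(Mul(Add(-88, F), Add(-80, S)), Mul(23, F, S)))
Mul(Add(-15484, Function('k')(Pow(141, -1))), Pow(Add(Function('b')(Add(-105, -102), -130), 35495), -1)) = Mul(Add(-15484, -143), Pow(Add(Add(7040, Mul(-88, -130), Mul(-80, Add(-105, -102)), Mul(24, Add(-105, -102), -130)), 35495), -1)) = Mul(-15627, Pow(Add(Add(7040, 11440, Mul(-80, -207), Mul(24, -207, -130)), 35495), -1)) = Mul(-15627, Pow(Add(Add(7040, 11440, 16560, 645840), 35495), -1)) = Mul(-15627, Pow(Add(680880, 35495), -1)) = Mul(-15627, Pow(716375, -1)) = Mul(-15627, Rational(1, 716375)) = Rational(-15627, 716375)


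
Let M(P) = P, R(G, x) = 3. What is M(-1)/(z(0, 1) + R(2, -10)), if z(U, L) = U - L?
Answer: -1/2 ≈ -0.50000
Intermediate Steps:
M(-1)/(z(0, 1) + R(2, -10)) = -1/((0 - 1*1) + 3) = -1/((0 - 1) + 3) = -1/(-1 + 3) = -1/2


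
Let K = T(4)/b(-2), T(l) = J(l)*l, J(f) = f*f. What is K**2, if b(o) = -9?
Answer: 4096/81 ≈ 50.568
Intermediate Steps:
J(f) = f**2
T(l) = l**3 (T(l) = l**2*l = l**3)
K = -64/9 (K = 4**3/(-9) = 64*(-1/9) = -64/9 ≈ -7.1111)
K**2 = (-64/9)**2 = 4096/81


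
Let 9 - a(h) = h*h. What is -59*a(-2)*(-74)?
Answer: 21830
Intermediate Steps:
a(h) = 9 - h**2 (a(h) = 9 - h*h = 9 - h**2)
-59*a(-2)*(-74) = -59*(9 - 1*(-2)**2)*(-74) = -59*(9 - 1*4)*(-74) = -59*(9 - 4)*(-74) = -59*5*(-74) = -295*(-74) = 21830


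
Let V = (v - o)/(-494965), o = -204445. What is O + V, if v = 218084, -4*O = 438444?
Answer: -54254031144/494965 ≈ -1.0961e+5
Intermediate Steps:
O = -109611 (O = -¼*438444 = -109611)
V = -422529/494965 (V = (218084 - 1*(-204445))/(-494965) = (218084 + 204445)*(-1/494965) = 422529*(-1/494965) = -422529/494965 ≈ -0.85365)
O + V = -109611 - 422529/494965 = -54254031144/494965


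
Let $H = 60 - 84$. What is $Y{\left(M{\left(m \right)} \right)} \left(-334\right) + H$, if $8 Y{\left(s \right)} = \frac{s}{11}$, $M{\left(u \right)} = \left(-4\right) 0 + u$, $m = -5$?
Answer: $- \frac{221}{44} \approx -5.0227$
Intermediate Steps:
$M{\left(u \right)} = u$ ($M{\left(u \right)} = 0 + u = u$)
$Y{\left(s \right)} = \frac{s}{88}$ ($Y{\left(s \right)} = \frac{s \frac{1}{11}}{8} = \frac{\frac{1}{11} s}{8} = \frac{s}{88}$)
$H = -24$
$Y{\left(M{\left(m \right)} \right)} \left(-334\right) + H = \frac{1}{88} \left(-5\right) \left(-334\right) - 24 = \left(- \frac{5}{88}\right) \left(-334\right) - 24 = \frac{835}{44} - 24 = - \frac{221}{44}$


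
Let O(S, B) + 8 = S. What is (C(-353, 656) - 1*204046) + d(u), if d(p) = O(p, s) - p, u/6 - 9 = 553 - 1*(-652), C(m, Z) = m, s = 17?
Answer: -204407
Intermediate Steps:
u = 7284 (u = 54 + 6*(553 - 1*(-652)) = 54 + 6*(553 + 652) = 54 + 6*1205 = 54 + 7230 = 7284)
O(S, B) = -8 + S
d(p) = -8 (d(p) = (-8 + p) - p = -8)
(C(-353, 656) - 1*204046) + d(u) = (-353 - 1*204046) - 8 = (-353 - 204046) - 8 = -204399 - 8 = -204407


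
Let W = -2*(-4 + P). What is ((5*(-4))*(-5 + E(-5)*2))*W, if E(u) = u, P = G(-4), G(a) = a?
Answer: 4800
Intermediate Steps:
P = -4
W = 16 (W = -2*(-4 - 4) = -2*(-8) = 16)
((5*(-4))*(-5 + E(-5)*2))*W = ((5*(-4))*(-5 - 5*2))*16 = -20*(-5 - 10)*16 = -20*(-15)*16 = 300*16 = 4800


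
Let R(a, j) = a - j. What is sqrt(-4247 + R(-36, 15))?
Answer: I*sqrt(4298) ≈ 65.559*I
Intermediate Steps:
sqrt(-4247 + R(-36, 15)) = sqrt(-4247 + (-36 - 1*15)) = sqrt(-4247 + (-36 - 15)) = sqrt(-4247 - 51) = sqrt(-4298) = I*sqrt(4298)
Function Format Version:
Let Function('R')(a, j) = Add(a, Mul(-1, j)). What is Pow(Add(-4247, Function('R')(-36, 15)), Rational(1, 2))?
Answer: Mul(I, Pow(4298, Rational(1, 2))) ≈ Mul(65.559, I)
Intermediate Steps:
Pow(Add(-4247, Function('R')(-36, 15)), Rational(1, 2)) = Pow(Add(-4247, Add(-36, Mul(-1, 15))), Rational(1, 2)) = Pow(Add(-4247, Add(-36, -15)), Rational(1, 2)) = Pow(Add(-4247, -51), Rational(1, 2)) = Pow(-4298, Rational(1, 2)) = Mul(I, Pow(4298, Rational(1, 2)))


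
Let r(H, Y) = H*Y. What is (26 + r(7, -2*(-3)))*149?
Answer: 10132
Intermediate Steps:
(26 + r(7, -2*(-3)))*149 = (26 + 7*(-2*(-3)))*149 = (26 + 7*6)*149 = (26 + 42)*149 = 68*149 = 10132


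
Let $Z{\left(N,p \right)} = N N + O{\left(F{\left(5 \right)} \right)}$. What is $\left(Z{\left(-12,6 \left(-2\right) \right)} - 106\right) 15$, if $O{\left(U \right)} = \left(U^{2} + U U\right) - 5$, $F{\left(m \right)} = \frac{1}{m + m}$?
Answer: $\frac{4953}{10} \approx 495.3$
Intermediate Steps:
$F{\left(m \right)} = \frac{1}{2 m}$
$O{\left(U \right)} = -5 + 2 U^{2}$ ($O{\left(U \right)} = \left(U^{2} + U^{2}\right) - 5 = 2 U^{2} - 5 = -5 + 2 U^{2}$)
$Z{\left(N,p \right)} = - \frac{249}{50} + N^{2}$ ($Z{\left(N,p \right)} = N N - \left(5 - 2 \left(\frac{1}{2 \cdot 5}\right)^{2}\right) = N^{2} - \left(5 - 2 \left(\frac{1}{2} \cdot \frac{1}{5}\right)^{2}\right) = N^{2} - \left(5 - \frac{2}{100}\right) = N^{2} + \left(-5 + 2 \cdot \frac{1}{100}\right) = N^{2} + \left(-5 + \frac{1}{50}\right) = N^{2} - \frac{249}{50} = - \frac{249}{50} + N^{2}$)
$\left(Z{\left(-12,6 \left(-2\right) \right)} - 106\right) 15 = \left(\left(- \frac{249}{50} + \left(-12\right)^{2}\right) - 106\right) 15 = \left(\left(- \frac{249}{50} + 144\right) - 106\right) 15 = \left(\frac{6951}{50} - 106\right) 15 = \frac{1651}{50} \cdot 15 = \frac{4953}{10}$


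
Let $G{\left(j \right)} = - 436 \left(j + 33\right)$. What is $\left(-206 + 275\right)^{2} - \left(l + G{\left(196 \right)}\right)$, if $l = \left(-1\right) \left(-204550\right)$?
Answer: $-99945$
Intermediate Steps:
$G{\left(j \right)} = -14388 - 436 j$ ($G{\left(j \right)} = - 436 \left(33 + j\right) = -14388 - 436 j$)
$l = 204550$
$\left(-206 + 275\right)^{2} - \left(l + G{\left(196 \right)}\right) = \left(-206 + 275\right)^{2} - \left(204550 - 99844\right) = 69^{2} - \left(204550 - 99844\right) = 4761 - \left(204550 - 99844\right) = 4761 - 104706 = -99945$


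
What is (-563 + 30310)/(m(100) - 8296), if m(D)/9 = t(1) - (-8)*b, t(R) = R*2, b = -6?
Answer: -29747/8710 ≈ -3.4153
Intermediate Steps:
t(R) = 2*R
m(D) = -414 (m(D) = 9*(2*1 - (-8)*(-6)) = 9*(2 - 1*48) = 9*(2 - 48) = 9*(-46) = -414)
(-563 + 30310)/(m(100) - 8296) = (-563 + 30310)/(-414 - 8296) = 29747/(-8710) = 29747*(-1/8710) = -29747/8710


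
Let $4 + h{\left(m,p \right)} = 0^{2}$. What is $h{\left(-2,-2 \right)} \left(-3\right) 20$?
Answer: $240$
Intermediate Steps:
$h{\left(m,p \right)} = -4$ ($h{\left(m,p \right)} = -4 + 0^{2} = -4 + 0 = -4$)
$h{\left(-2,-2 \right)} \left(-3\right) 20 = \left(-4\right) \left(-3\right) 20 = 12 \cdot 20 = 240$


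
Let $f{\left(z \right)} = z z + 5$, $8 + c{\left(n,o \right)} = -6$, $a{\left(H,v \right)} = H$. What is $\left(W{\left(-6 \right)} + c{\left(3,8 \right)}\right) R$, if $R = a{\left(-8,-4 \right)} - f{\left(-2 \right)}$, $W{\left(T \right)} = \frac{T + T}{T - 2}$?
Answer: $\frac{425}{2} \approx 212.5$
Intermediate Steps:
$c{\left(n,o \right)} = -14$ ($c{\left(n,o \right)} = -8 - 6 = -14$)
$f{\left(z \right)} = 5 + z^{2}$ ($f{\left(z \right)} = z^{2} + 5 = 5 + z^{2}$)
$W{\left(T \right)} = \frac{2 T}{-2 + T}$
$R = -17$ ($R = -8 - \left(5 + \left(-2\right)^{2}\right) = -8 - \left(5 + 4\right) = -8 - 9 = -17$)
$\left(W{\left(-6 \right)} + c{\left(3,8 \right)}\right) R = \left(2 \left(-6\right) \frac{1}{-2 - 6} - 14\right) \left(-17\right) = \left(2 \left(-6\right) \frac{1}{-8} - 14\right) \left(-17\right) = \left(2 \left(-6\right) \left(- \frac{1}{8}\right) - 14\right) \left(-17\right) = \left(\frac{3}{2} - 14\right) \left(-17\right) = \left(- \frac{25}{2}\right) \left(-17\right) = \frac{425}{2}$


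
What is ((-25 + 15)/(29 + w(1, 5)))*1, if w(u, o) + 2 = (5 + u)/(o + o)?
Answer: -25/69 ≈ -0.36232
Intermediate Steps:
w(u, o) = -2 + (5 + u)/(2*o) (w(u, o) = -2 + (5 + u)/(o + o) = -2 + (5 + u)/((2*o)) = -2 + (5 + u)*(1/(2*o)) = -2 + (5 + u)/(2*o))
((-25 + 15)/(29 + w(1, 5)))*1 = ((-25 + 15)/(29 + (½)*(5 + 1 - 4*5)/5))*1 = -10/(29 + (½)*(⅕)*(5 + 1 - 20))*1 = -10/(29 + (½)*(⅕)*(-14))*1 = -10/(29 - 7/5)*1 = -10/138/5*1 = -10*5/138*1 = -25/69*1 = -25/69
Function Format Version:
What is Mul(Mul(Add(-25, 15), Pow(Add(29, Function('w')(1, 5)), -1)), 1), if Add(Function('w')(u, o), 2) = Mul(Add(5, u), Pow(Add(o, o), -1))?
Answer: Rational(-25, 69) ≈ -0.36232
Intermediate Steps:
Function('w')(u, o) = Add(-2, Mul(Rational(1, 2), Pow(o, -1), Add(5, u))) (Function('w')(u, o) = Add(-2, Mul(Add(5, u), Pow(Add(o, o), -1))) = Add(-2, Mul(Add(5, u), Pow(Mul(2, o), -1))) = Add(-2, Mul(Add(5, u), Mul(Rational(1, 2), Pow(o, -1)))) = Add(-2, Mul(Rational(1, 2), Pow(o, -1), Add(5, u))))
Mul(Mul(Add(-25, 15), Pow(Add(29, Function('w')(1, 5)), -1)), 1) = Mul(Mul(Add(-25, 15), Pow(Add(29, Mul(Rational(1, 2), Pow(5, -1), Add(5, 1, Mul(-4, 5)))), -1)), 1) = Mul(Mul(-10, Pow(Add(29, Mul(Rational(1, 2), Rational(1, 5), Add(5, 1, -20))), -1)), 1) = Mul(Mul(-10, Pow(Add(29, Mul(Rational(1, 2), Rational(1, 5), -14)), -1)), 1) = Mul(Mul(-10, Pow(Add(29, Rational(-7, 5)), -1)), 1) = Mul(Mul(-10, Pow(Rational(138, 5), -1)), 1) = Mul(Mul(-10, Rational(5, 138)), 1) = Mul(Rational(-25, 69), 1) = Rational(-25, 69)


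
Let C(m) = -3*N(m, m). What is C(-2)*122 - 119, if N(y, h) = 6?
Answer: -2315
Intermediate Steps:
C(m) = -18 (C(m) = -3*6 = -18)
C(-2)*122 - 119 = -18*122 - 119 = -2196 - 119 = -2315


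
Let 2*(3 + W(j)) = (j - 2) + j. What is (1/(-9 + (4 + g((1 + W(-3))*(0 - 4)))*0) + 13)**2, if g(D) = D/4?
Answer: 13456/81 ≈ 166.12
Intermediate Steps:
W(j) = -4 + j (W(j) = -3 + ((j - 2) + j)/2 = -3 + ((-2 + j) + j)/2 = -3 + (-2 + 2*j)/2 = -3 + (-1 + j) = -4 + j)
g(D) = D/4 (g(D) = D*(1/4) = D/4)
(1/(-9 + (4 + g((1 + W(-3))*(0 - 4)))*0) + 13)**2 = (1/(-9 + (4 + ((1 + (-4 - 3))*(0 - 4))/4)*0) + 13)**2 = (1/(-9 + (4 + ((1 - 7)*(-4))/4)*0) + 13)**2 = (1/(-9 + (4 + (-6*(-4))/4)*0) + 13)**2 = (1/(-9 + (4 + (1/4)*24)*0) + 13)**2 = (1/(-9 + (4 + 6)*0) + 13)**2 = (1/(-9 + 10*0) + 13)**2 = (1/(-9 + 0) + 13)**2 = (1/(-9) + 13)**2 = (-1/9 + 13)**2 = (116/9)**2 = 13456/81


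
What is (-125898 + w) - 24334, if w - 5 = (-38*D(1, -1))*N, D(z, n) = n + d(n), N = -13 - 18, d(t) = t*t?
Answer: -150227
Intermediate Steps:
d(t) = t²
N = -31
D(z, n) = n + n²
w = 5 (w = 5 - (-38)*(1 - 1)*(-31) = 5 - (-38)*0*(-31) = 5 - 38*0*(-31) = 5 + 0*(-31) = 5 + 0 = 5)
(-125898 + w) - 24334 = (-125898 + 5) - 24334 = -125893 - 24334 = -150227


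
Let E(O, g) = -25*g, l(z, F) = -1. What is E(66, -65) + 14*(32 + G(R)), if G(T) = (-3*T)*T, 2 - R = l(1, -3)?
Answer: 1695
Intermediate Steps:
R = 3 (R = 2 - 1*(-1) = 2 + 1 = 3)
G(T) = -3*T²
E(66, -65) + 14*(32 + G(R)) = -25*(-65) + 14*(32 - 3*3²) = 1625 + 14*(32 - 3*9) = 1625 + 14*(32 - 27) = 1625 + 14*5 = 1625 + 70 = 1695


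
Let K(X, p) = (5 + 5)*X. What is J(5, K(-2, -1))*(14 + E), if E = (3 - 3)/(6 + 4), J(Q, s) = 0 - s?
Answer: 280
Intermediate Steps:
K(X, p) = 10*X
J(Q, s) = -s
E = 0 (E = 0/10 = 0*(⅒) = 0)
J(5, K(-2, -1))*(14 + E) = (-10*(-2))*(14 + 0) = -1*(-20)*14 = 20*14 = 280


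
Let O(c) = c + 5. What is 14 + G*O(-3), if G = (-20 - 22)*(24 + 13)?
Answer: -3094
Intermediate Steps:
O(c) = 5 + c
G = -1554 (G = -42*37 = -1554)
14 + G*O(-3) = 14 - 1554*(5 - 3) = 14 - 1554*2 = 14 - 3108 = -3094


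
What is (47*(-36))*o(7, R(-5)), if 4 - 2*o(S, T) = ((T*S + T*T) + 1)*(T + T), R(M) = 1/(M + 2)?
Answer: -8084/3 ≈ -2694.7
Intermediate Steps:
R(M) = 1/(2 + M)
o(S, T) = 2 - T*(1 + T² + S*T) (o(S, T) = 2 - ((T*S + T*T) + 1)*(T + T)/2 = 2 - ((S*T + T²) + 1)*2*T/2 = 2 - ((T² + S*T) + 1)*2*T/2 = 2 - (1 + T² + S*T)*2*T/2 = 2 - T*(1 + T² + S*T))
(47*(-36))*o(7, R(-5)) = (47*(-36))*(2 - 1/(2 - 5) - (1/(2 - 5))³ - 1*7*(1/(2 - 5))²) = -1692*(2 - 1/(-3) - (1/(-3))³ - 1*7*(1/(-3))²) = -1692*(2 - 1*(-⅓) - (-⅓)³ - 1*7*(-⅓)²) = -1692*(2 + ⅓ - 1*(-1/27) - 1*7*⅑) = -1692*(2 + ⅓ + 1/27 - 7/9) = -1692*43/27 = -8084/3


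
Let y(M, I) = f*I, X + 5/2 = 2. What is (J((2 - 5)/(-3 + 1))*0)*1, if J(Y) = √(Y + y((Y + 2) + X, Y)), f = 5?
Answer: 0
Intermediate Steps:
X = -½ (X = -5/2 + 2 = -½ ≈ -0.50000)
y(M, I) = 5*I
J(Y) = √6*√Y (J(Y) = √(Y + 5*Y) = √(6*Y) = √6*√Y)
(J((2 - 5)/(-3 + 1))*0)*1 = ((√6*√((2 - 5)/(-3 + 1)))*0)*1 = ((√6*√(-3/(-2)))*0)*1 = ((√6*√(-3*(-½)))*0)*1 = ((√6*√(3/2))*0)*1 = ((√6*(√6/2))*0)*1 = (3*0)*1 = 0*1 = 0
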